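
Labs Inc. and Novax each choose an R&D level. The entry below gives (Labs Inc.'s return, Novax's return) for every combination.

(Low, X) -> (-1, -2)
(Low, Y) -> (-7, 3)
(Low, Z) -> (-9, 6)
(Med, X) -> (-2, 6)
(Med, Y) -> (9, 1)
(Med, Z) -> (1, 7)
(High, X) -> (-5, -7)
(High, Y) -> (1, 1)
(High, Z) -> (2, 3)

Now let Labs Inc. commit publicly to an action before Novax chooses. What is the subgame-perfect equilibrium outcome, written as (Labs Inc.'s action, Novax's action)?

Solve by backward induction (Labs Inc. leads).
- Low → Novax plays Z (best of -2, 3, 6); Labs Inc. gets -9.
- Med → Novax plays Z (best of 6, 1, 7); Labs Inc. gets 1.
- High → Novax plays Z (best of -7, 1, 3); Labs Inc. gets 2.
Among -9, 1, 2, the best is 2 at High. Subgame-perfect outcome: (High, Z) with payoffs (2, 3).

(High, Z)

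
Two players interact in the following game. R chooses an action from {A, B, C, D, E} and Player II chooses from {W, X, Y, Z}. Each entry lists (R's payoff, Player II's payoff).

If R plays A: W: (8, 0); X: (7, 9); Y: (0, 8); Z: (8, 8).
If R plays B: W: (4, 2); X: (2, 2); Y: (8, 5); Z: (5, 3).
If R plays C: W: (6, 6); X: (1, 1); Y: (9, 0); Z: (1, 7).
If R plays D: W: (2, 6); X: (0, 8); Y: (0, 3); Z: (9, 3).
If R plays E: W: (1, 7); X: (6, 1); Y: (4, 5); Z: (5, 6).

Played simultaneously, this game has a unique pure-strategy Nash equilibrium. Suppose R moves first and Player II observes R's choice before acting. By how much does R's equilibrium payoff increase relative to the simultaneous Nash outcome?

1

Solve by backward induction (R leads).
- A → Player II plays X (best of 0, 9, 8, 8); R gets 7.
- B → Player II plays Y (best of 2, 2, 5, 3); R gets 8.
- C → Player II plays Z (best of 6, 1, 0, 7); R gets 1.
- D → Player II plays X (best of 6, 8, 3, 3); R gets 0.
- E → Player II plays W (best of 7, 1, 5, 6); R gets 1.
R's induced payoffs are 7, 8, 1, 0, 1, so R commits to B. Subgame-perfect outcome: (B, Y) with payoffs (8, 5).
Under simultaneous play:
R's best replies: W→A; X→A; Y→C; Z→D.
Player II's best replies: A→X; B→Y; C→Z; D→X; E→W.
Only (A, X) has each player best-responding; Nash payoffs (7, 9).
R's commitment gain: 8 − 7 = 1.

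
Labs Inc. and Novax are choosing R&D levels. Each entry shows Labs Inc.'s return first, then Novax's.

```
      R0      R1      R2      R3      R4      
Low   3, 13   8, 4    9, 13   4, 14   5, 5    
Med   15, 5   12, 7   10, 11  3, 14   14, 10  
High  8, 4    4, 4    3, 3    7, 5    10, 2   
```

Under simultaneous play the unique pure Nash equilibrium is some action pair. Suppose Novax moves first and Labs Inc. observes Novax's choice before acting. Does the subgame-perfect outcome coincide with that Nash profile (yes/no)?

Backward induction with Novax moving first.
- R0: BR = Med, leader payoff 5.
- R1: BR = Med, leader payoff 7.
- R2: BR = Med, leader payoff 11.
- R3: BR = High, leader payoff 5.
- R4: BR = Med, leader payoff 10.
Novax's induced payoffs are 5, 7, 11, 5, 10, so Novax commits to R2. Subgame-perfect outcome: (Med, R2) with payoffs (10, 11).
For the simultaneous game, intersect best replies.
Labs Inc.'s best replies: R0→Med; R1→Med; R2→Med; R3→High; R4→Med.
Novax's best replies: Low→R3; Med→R3; High→R3.
Only (High, R3) has each player best-responding; Nash payoffs (7, 5).
Sequential outcome (Med, R2) differs from the Nash profile (High, R3).

no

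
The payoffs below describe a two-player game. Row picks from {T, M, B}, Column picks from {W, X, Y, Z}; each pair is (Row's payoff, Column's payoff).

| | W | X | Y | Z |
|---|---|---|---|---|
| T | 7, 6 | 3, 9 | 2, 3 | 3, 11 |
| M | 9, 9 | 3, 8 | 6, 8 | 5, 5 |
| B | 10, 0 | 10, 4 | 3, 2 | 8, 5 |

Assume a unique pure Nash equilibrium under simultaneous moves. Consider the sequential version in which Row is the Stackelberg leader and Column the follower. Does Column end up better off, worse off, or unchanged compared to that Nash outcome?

Work backward from Column's decision.
- T: BR = Z, leader payoff 3.
- M: BR = W, leader payoff 9.
- B: BR = Z, leader payoff 8.
Maximizing over 3, 9, 8, Row chooses M. Subgame-perfect outcome: (M, W) with payoffs (9, 9).
Under simultaneous play:
Row's best replies: W→B; X→B; Y→M; Z→B.
Column's best replies: T→Z; M→W; B→Z.
The unique mutual best reply is (B, Z), giving (8, 5).
Column earns 9 sequentially versus 5 at the Nash outcome: better off.

better off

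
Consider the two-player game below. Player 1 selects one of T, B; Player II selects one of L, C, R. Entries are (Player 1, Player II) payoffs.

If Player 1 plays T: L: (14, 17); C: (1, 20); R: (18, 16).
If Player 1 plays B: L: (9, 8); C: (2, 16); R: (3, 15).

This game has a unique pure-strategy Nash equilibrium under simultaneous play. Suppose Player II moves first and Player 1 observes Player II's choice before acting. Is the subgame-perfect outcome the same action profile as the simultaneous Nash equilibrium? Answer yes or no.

Work backward from Player 1's decision.
- L: BR = T, leader payoff 17.
- C: BR = B, leader payoff 16.
- R: BR = T, leader payoff 16.
Player II's induced payoffs are 17, 16, 16, so Player II commits to L. Subgame-perfect outcome: (T, L) with payoffs (14, 17).
Now find the simultaneous Nash equilibrium.
Player 1's best replies: L→T; C→B; R→T.
Player II's best replies: T→C; B→C.
Only (B, C) has each player best-responding; Nash payoffs (2, 16).
Sequential outcome (T, L) differs from the Nash profile (B, C).

no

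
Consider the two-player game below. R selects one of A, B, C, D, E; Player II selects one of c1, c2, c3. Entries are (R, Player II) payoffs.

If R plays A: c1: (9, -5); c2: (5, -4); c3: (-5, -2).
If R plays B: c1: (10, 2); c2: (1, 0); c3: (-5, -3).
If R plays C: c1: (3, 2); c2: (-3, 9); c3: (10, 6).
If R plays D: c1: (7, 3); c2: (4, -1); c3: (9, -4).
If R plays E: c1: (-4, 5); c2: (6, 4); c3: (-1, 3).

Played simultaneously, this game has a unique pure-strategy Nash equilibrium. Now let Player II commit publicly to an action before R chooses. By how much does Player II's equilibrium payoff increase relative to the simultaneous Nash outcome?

4

Backward induction with Player II moving first.
- c1 → R plays B (best of 9, 10, 3, 7, -4); Player II gets 2.
- c2 → R plays E (best of 5, 1, -3, 4, 6); Player II gets 4.
- c3 → R plays C (best of -5, -5, 10, 9, -1); Player II gets 6.
Maximizing over 2, 4, 6, Player II chooses c3. Subgame-perfect outcome: (C, c3) with payoffs (10, 6).
Under simultaneous play:
R's best replies: c1→B; c2→E; c3→C.
Player II's best replies: A→c3; B→c1; C→c2; D→c1; E→c1.
The unique mutual best reply is (B, c1), giving (10, 2).
Player II's commitment gain: 6 − 2 = 4.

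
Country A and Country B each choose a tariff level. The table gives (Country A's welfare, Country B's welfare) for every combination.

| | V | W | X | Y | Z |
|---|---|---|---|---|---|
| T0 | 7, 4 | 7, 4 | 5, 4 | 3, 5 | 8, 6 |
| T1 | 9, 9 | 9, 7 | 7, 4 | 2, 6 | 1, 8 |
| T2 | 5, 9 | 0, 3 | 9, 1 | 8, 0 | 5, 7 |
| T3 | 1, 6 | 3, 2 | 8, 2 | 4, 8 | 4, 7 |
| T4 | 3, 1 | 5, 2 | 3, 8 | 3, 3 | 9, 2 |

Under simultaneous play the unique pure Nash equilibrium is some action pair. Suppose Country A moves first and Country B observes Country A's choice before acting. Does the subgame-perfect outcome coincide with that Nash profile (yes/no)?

Solve by backward induction (Country A leads).
- T0: Country B compares 4, 4, 4, 5, 6 and picks Z; Country A would get 8.
- T1: Country B compares 9, 7, 4, 6, 8 and picks V; Country A would get 9.
- T2: Country B compares 9, 3, 1, 0, 7 and picks V; Country A would get 5.
- T3: Country B compares 6, 2, 2, 8, 7 and picks Y; Country A would get 4.
- T4: Country B compares 1, 2, 8, 3, 2 and picks X; Country A would get 3.
Among 8, 9, 5, 4, 3, the best is 9 at T1. Subgame-perfect outcome: (T1, V) with payoffs (9, 9).
Now find the simultaneous Nash equilibrium.
Country A's best replies: V→T1; W→T1; X→T2; Y→T2; Z→T4.
Country B's best replies: T0→Z; T1→V; T2→V; T3→Y; T4→X.
The unique mutual best reply is (T1, V), giving (9, 9).
Sequential outcome (T1, V) coincides with the Nash profile (T1, V).

yes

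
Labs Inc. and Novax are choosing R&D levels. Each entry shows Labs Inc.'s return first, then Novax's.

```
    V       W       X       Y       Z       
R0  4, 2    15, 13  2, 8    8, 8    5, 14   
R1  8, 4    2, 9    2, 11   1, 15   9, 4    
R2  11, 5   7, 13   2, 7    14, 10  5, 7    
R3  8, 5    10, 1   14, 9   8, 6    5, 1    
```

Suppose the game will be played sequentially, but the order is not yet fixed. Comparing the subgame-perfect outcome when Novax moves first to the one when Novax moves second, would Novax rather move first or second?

first

If Labs Inc. leads: Novax's best replies are R0→Z, R1→Y, R2→W, R3→X; Labs Inc.'s induced payoffs 5, 1, 7, 14; outcome (R3, X), payoffs (14, 9).
If Novax leads: Labs Inc.'s best replies are V→R2, W→R0, X→R3, Y→R2, Z→R1; Novax's induced payoffs 5, 13, 9, 10, 4; outcome (R0, W), payoffs (15, 13).
Novax gets 13 moving first and 9 moving second, so Novax prefers to move first.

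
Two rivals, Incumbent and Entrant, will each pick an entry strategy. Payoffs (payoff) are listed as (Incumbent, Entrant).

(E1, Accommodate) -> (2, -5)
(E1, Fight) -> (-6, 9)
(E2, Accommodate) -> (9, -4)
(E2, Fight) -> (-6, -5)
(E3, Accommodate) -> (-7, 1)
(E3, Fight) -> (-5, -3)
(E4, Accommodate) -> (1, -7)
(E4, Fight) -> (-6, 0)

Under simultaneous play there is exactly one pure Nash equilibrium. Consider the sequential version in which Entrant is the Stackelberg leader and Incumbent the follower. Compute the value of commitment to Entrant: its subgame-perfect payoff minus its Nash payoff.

1

Work backward from Incumbent's decision.
- Accommodate: BR = E2, leader payoff -4.
- Fight: BR = E3, leader payoff -3.
Entrant's induced payoffs are -4, -3, so Entrant commits to Fight. Subgame-perfect outcome: (E3, Fight) with payoffs (-5, -3).
For the simultaneous game, intersect best replies.
Incumbent's best replies: Accommodate→E2; Fight→E3.
Entrant's best replies: E1→Fight; E2→Accommodate; E3→Accommodate; E4→Fight.
Only (E2, Accommodate) has each player best-responding; Nash payoffs (9, -4).
Entrant's commitment gain: -3 − -4 = 1.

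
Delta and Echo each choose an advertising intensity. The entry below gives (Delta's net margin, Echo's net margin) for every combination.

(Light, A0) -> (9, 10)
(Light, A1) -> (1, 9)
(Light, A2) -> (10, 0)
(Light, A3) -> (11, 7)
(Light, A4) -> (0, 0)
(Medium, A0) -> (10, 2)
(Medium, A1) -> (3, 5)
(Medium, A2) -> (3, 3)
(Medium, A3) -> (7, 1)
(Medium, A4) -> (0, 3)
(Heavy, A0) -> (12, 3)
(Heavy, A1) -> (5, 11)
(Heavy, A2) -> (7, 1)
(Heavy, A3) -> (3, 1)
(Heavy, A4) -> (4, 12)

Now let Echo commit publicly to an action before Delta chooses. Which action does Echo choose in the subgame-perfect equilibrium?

Backward induction with Echo moving first.
- A0 → Delta plays Heavy (best of 9, 10, 12); Echo gets 3.
- A1 → Delta plays Heavy (best of 1, 3, 5); Echo gets 11.
- A2 → Delta plays Light (best of 10, 3, 7); Echo gets 0.
- A3 → Delta plays Light (best of 11, 7, 3); Echo gets 7.
- A4 → Delta plays Heavy (best of 0, 0, 4); Echo gets 12.
Maximizing over 3, 11, 0, 7, 12, Echo chooses A4. Subgame-perfect outcome: (Heavy, A4) with payoffs (4, 12).

A4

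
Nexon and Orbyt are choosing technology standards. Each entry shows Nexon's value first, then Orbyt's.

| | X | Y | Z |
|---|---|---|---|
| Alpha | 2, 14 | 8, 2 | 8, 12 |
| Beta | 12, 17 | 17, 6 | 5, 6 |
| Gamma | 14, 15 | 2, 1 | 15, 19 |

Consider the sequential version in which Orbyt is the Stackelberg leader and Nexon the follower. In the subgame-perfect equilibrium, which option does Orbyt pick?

Nexon best-responds to each possible Orbyt move:
- X → Nexon plays Gamma (best of 2, 12, 14); Orbyt gets 15.
- Y → Nexon plays Beta (best of 8, 17, 2); Orbyt gets 6.
- Z → Nexon plays Gamma (best of 8, 5, 15); Orbyt gets 19.
Orbyt's induced payoffs are 15, 6, 19, so Orbyt commits to Z. Subgame-perfect outcome: (Gamma, Z) with payoffs (15, 19).

Z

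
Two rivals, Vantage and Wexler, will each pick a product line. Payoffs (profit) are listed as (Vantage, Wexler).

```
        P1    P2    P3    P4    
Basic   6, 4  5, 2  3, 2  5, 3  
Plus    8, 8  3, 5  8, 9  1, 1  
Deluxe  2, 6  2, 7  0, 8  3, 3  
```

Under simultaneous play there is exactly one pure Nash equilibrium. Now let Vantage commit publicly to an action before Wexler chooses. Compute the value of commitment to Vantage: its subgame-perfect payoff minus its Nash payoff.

Backward induction with Vantage moving first.
- Basic: BR = P1, leader payoff 6.
- Plus: BR = P3, leader payoff 8.
- Deluxe: BR = P3, leader payoff 0.
Maximizing over 6, 8, 0, Vantage chooses Plus. Subgame-perfect outcome: (Plus, P3) with payoffs (8, 9).
Now find the simultaneous Nash equilibrium.
Vantage's best replies: P1→Plus; P2→Basic; P3→Plus; P4→Basic.
Wexler's best replies: Basic→P1; Plus→P3; Deluxe→P3.
Only (Plus, P3) has each player best-responding; Nash payoffs (8, 9).
Vantage's commitment gain: 8 − 8 = 0.

0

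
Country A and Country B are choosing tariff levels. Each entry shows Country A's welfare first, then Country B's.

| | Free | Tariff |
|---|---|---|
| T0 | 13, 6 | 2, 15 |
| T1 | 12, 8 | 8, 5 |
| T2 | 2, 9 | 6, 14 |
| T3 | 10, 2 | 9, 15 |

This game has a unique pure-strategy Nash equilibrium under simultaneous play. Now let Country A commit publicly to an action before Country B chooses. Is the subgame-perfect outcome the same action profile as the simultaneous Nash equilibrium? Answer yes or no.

Work backward from Country B's decision.
- T0: Country B compares 6, 15 and picks Tariff; Country A would get 2.
- T1: Country B compares 8, 5 and picks Free; Country A would get 12.
- T2: Country B compares 9, 14 and picks Tariff; Country A would get 6.
- T3: Country B compares 2, 15 and picks Tariff; Country A would get 9.
Among 2, 12, 6, 9, the best is 12 at T1. Subgame-perfect outcome: (T1, Free) with payoffs (12, 8).
Under simultaneous play:
Country A's best replies: Free→T0; Tariff→T3.
Country B's best replies: T0→Tariff; T1→Free; T2→Tariff; T3→Tariff.
The unique mutual best reply is (T3, Tariff), giving (9, 15).
Sequential outcome (T1, Free) differs from the Nash profile (T3, Tariff).

no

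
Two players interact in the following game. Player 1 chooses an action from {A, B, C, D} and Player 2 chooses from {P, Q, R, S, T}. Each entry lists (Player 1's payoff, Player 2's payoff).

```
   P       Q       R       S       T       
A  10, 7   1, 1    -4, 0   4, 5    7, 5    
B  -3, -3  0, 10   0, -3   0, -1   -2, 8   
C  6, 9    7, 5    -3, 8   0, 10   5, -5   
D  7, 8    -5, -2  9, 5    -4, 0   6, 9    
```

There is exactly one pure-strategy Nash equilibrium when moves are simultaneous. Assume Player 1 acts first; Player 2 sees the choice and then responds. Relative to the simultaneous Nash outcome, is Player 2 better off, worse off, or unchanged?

unchanged

Work backward from Player 2's decision.
- A: BR = P, leader payoff 10.
- B: BR = Q, leader payoff 0.
- C: BR = S, leader payoff 0.
- D: BR = T, leader payoff 6.
Maximizing over 10, 0, 0, 6, Player 1 chooses A. Subgame-perfect outcome: (A, P) with payoffs (10, 7).
Under simultaneous play:
Player 1's best replies: P→A; Q→C; R→D; S→A; T→A.
Player 2's best replies: A→P; B→Q; C→S; D→T.
The unique mutual best reply is (A, P), giving (10, 7).
Player 2 earns 7 sequentially versus 7 at the Nash outcome: unchanged.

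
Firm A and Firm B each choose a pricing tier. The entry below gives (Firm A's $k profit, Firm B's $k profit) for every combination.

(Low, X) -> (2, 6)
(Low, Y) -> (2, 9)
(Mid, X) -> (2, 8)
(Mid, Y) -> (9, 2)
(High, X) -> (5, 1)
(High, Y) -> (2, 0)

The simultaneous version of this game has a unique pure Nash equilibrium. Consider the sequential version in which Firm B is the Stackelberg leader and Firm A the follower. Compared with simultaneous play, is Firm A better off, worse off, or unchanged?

Work backward from Firm A's decision.
- X → Firm A plays High (best of 2, 2, 5); Firm B gets 1.
- Y → Firm A plays Mid (best of 2, 9, 2); Firm B gets 2.
Maximizing over 1, 2, Firm B chooses Y. Subgame-perfect outcome: (Mid, Y) with payoffs (9, 2).
Now find the simultaneous Nash equilibrium.
Firm A's best replies: X→High; Y→Mid.
Firm B's best replies: Low→Y; Mid→X; High→X.
Only (High, X) has each player best-responding; Nash payoffs (5, 1).
Firm A earns 9 sequentially versus 5 at the Nash outcome: better off.

better off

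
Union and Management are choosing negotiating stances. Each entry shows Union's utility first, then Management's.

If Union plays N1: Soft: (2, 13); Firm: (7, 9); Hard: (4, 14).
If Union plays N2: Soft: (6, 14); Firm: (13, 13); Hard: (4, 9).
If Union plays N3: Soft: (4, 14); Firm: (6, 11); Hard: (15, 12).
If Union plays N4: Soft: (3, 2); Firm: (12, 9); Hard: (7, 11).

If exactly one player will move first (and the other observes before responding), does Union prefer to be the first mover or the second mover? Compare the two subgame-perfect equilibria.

If Union leads: Management's best replies are N1→Hard, N2→Soft, N3→Soft, N4→Hard; Union's induced payoffs 4, 6, 4, 7; outcome (N4, Hard), payoffs (7, 11).
If Management leads: Union's best replies are Soft→N2, Firm→N2, Hard→N3; Management's induced payoffs 14, 13, 12; outcome (N2, Soft), payoffs (6, 14).
Union gets 7 moving first and 6 moving second, so Union prefers to move first.

first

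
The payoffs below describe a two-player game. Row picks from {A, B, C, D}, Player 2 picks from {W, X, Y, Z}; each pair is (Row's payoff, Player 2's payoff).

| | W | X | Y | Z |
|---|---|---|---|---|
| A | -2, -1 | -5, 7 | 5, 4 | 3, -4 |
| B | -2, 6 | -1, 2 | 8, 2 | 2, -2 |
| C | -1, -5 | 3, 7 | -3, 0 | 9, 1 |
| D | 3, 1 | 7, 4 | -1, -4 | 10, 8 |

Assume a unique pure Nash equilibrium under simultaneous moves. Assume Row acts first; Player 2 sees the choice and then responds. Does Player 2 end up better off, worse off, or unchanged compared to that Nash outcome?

Work backward from Player 2's decision.
- A: Player 2 compares -1, 7, 4, -4 and picks X; Row would get -5.
- B: Player 2 compares 6, 2, 2, -2 and picks W; Row would get -2.
- C: Player 2 compares -5, 7, 0, 1 and picks X; Row would get 3.
- D: Player 2 compares 1, 4, -4, 8 and picks Z; Row would get 10.
Row's induced payoffs are -5, -2, 3, 10, so Row commits to D. Subgame-perfect outcome: (D, Z) with payoffs (10, 8).
Under simultaneous play:
Row's best replies: W→D; X→D; Y→B; Z→D.
Player 2's best replies: A→X; B→W; C→X; D→Z.
The unique mutual best reply is (D, Z), giving (10, 8).
Player 2 earns 8 sequentially versus 8 at the Nash outcome: unchanged.

unchanged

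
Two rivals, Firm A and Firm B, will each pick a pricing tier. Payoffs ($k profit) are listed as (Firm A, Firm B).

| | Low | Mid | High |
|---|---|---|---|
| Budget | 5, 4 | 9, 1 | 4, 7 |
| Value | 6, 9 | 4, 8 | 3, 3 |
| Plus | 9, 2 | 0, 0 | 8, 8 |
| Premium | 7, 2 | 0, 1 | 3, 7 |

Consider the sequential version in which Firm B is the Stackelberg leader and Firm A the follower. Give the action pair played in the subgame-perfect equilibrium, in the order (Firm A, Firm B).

Work backward from Firm A's decision.
- Low: Firm A compares 5, 6, 9, 7 and picks Plus; Firm B would get 2.
- Mid: Firm A compares 9, 4, 0, 0 and picks Budget; Firm B would get 1.
- High: Firm A compares 4, 3, 8, 3 and picks Plus; Firm B would get 8.
Among 2, 1, 8, the best is 8 at High. Subgame-perfect outcome: (Plus, High) with payoffs (8, 8).

(Plus, High)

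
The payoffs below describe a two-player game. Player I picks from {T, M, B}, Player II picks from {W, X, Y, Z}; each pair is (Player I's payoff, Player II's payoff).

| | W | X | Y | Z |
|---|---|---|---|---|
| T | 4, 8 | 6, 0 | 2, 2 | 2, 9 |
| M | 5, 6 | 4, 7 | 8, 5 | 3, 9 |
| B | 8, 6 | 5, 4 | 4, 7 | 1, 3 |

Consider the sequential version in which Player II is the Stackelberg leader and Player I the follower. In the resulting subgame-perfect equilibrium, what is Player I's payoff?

Solve by backward induction (Player II leads).
- W: Player I compares 4, 5, 8 and picks B; Player II would get 6.
- X: Player I compares 6, 4, 5 and picks T; Player II would get 0.
- Y: Player I compares 2, 8, 4 and picks M; Player II would get 5.
- Z: Player I compares 2, 3, 1 and picks M; Player II would get 9.
Among 6, 0, 5, 9, the best is 9 at Z. Subgame-perfect outcome: (M, Z) with payoffs (3, 9).

3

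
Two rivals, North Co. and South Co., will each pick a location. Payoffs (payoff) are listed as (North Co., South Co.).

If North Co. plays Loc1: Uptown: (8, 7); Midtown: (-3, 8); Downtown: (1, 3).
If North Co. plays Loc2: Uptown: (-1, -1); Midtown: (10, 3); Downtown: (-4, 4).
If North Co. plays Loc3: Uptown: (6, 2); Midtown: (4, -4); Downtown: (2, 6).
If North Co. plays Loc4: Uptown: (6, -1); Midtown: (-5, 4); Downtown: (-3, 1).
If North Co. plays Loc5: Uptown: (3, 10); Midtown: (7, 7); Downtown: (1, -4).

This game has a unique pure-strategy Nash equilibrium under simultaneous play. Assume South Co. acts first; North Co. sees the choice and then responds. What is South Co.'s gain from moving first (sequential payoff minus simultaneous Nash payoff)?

1

North Co. best-responds to each possible South Co. move:
- Uptown: BR = Loc1, leader payoff 7.
- Midtown: BR = Loc2, leader payoff 3.
- Downtown: BR = Loc3, leader payoff 6.
Maximizing over 7, 3, 6, South Co. chooses Uptown. Subgame-perfect outcome: (Loc1, Uptown) with payoffs (8, 7).
Now find the simultaneous Nash equilibrium.
North Co.'s best replies: Uptown→Loc1; Midtown→Loc2; Downtown→Loc3.
South Co.'s best replies: Loc1→Midtown; Loc2→Downtown; Loc3→Downtown; Loc4→Midtown; Loc5→Uptown.
Only (Loc3, Downtown) has each player best-responding; Nash payoffs (2, 6).
South Co.'s commitment gain: 7 − 6 = 1.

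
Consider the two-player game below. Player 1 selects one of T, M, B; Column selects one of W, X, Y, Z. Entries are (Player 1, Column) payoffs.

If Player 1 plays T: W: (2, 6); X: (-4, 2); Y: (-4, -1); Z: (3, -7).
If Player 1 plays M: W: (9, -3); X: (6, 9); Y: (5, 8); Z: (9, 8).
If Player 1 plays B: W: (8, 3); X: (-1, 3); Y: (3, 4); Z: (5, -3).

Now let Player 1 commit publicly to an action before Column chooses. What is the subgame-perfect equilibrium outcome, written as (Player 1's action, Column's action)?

Work backward from Column's decision.
- T: Column compares 6, 2, -1, -7 and picks W; Player 1 would get 2.
- M: Column compares -3, 9, 8, 8 and picks X; Player 1 would get 6.
- B: Column compares 3, 3, 4, -3 and picks Y; Player 1 would get 3.
Player 1's induced payoffs are 2, 6, 3, so Player 1 commits to M. Subgame-perfect outcome: (M, X) with payoffs (6, 9).

(M, X)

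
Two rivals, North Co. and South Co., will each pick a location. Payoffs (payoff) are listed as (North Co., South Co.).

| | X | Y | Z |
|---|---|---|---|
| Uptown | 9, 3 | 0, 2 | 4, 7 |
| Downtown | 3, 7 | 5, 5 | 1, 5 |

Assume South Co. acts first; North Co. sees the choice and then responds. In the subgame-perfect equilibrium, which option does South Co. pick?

Z

Solve by backward induction (South Co. leads).
- X: North Co. compares 9, 3 and picks Uptown; South Co. would get 3.
- Y: North Co. compares 0, 5 and picks Downtown; South Co. would get 5.
- Z: North Co. compares 4, 1 and picks Uptown; South Co. would get 7.
Maximizing over 3, 5, 7, South Co. chooses Z. Subgame-perfect outcome: (Uptown, Z) with payoffs (4, 7).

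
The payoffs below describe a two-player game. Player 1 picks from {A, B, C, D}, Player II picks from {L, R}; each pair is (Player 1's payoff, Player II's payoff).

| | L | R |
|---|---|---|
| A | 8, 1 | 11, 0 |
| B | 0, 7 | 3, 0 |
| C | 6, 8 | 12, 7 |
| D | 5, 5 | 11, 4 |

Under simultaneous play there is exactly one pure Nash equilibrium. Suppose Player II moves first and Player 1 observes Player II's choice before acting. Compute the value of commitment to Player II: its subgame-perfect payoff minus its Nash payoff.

Backward induction with Player II moving first.
- L: Player 1 compares 8, 0, 6, 5 and picks A; Player II would get 1.
- R: Player 1 compares 11, 3, 12, 11 and picks C; Player II would get 7.
Among 1, 7, the best is 7 at R. Subgame-perfect outcome: (C, R) with payoffs (12, 7).
Under simultaneous play:
Player 1's best replies: L→A; R→C.
Player II's best replies: A→L; B→L; C→L; D→L.
Only (A, L) has each player best-responding; Nash payoffs (8, 1).
Player II's commitment gain: 7 − 1 = 6.

6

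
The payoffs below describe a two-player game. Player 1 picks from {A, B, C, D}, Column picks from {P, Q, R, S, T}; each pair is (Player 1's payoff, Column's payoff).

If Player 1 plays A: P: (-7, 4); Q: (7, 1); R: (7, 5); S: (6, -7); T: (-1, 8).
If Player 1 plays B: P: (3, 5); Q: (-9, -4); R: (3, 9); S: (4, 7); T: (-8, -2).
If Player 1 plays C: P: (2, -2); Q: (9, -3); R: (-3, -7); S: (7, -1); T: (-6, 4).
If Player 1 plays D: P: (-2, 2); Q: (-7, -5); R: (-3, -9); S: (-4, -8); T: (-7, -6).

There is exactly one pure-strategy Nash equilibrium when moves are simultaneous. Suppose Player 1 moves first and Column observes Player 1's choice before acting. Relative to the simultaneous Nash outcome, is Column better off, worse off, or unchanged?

Solve by backward induction (Player 1 leads).
- A: Column compares 4, 1, 5, -7, 8 and picks T; Player 1 would get -1.
- B: Column compares 5, -4, 9, 7, -2 and picks R; Player 1 would get 3.
- C: Column compares -2, -3, -7, -1, 4 and picks T; Player 1 would get -6.
- D: Column compares 2, -5, -9, -8, -6 and picks P; Player 1 would get -2.
Maximizing over -1, 3, -6, -2, Player 1 chooses B. Subgame-perfect outcome: (B, R) with payoffs (3, 9).
For the simultaneous game, intersect best replies.
Player 1's best replies: P→B; Q→C; R→A; S→C; T→A.
Column's best replies: A→T; B→R; C→T; D→P.
The unique mutual best reply is (A, T), giving (-1, 8).
Column earns 9 sequentially versus 8 at the Nash outcome: better off.

better off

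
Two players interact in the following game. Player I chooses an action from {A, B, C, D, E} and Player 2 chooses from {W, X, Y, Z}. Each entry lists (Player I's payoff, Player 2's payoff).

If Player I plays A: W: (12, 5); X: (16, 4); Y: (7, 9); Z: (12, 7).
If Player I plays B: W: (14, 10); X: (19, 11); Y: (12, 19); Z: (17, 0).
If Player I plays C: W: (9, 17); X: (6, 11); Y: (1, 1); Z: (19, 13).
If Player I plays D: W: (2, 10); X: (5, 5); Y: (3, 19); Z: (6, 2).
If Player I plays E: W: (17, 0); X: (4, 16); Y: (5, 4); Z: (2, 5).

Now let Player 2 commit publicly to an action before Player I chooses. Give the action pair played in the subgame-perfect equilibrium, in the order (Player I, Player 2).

Work backward from Player I's decision.
- W → Player I plays E (best of 12, 14, 9, 2, 17); Player 2 gets 0.
- X → Player I plays B (best of 16, 19, 6, 5, 4); Player 2 gets 11.
- Y → Player I plays B (best of 7, 12, 1, 3, 5); Player 2 gets 19.
- Z → Player I plays C (best of 12, 17, 19, 6, 2); Player 2 gets 13.
Maximizing over 0, 11, 19, 13, Player 2 chooses Y. Subgame-perfect outcome: (B, Y) with payoffs (12, 19).

(B, Y)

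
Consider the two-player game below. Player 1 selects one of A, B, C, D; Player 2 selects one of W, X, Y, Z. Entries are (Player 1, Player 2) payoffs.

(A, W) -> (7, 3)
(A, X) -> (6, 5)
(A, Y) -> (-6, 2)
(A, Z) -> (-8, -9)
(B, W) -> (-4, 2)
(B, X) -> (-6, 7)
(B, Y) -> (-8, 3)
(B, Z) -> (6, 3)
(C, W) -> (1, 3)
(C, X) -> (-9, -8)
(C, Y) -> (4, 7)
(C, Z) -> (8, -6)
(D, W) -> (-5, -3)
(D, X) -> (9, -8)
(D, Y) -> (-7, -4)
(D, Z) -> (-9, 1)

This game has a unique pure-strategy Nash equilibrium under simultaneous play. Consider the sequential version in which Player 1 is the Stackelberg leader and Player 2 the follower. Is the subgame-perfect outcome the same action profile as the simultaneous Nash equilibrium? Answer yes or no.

Backward induction with Player 1 moving first.
- A → Player 2 plays X (best of 3, 5, 2, -9); Player 1 gets 6.
- B → Player 2 plays X (best of 2, 7, 3, 3); Player 1 gets -6.
- C → Player 2 plays Y (best of 3, -8, 7, -6); Player 1 gets 4.
- D → Player 2 plays Z (best of -3, -8, -4, 1); Player 1 gets -9.
Among 6, -6, 4, -9, the best is 6 at A. Subgame-perfect outcome: (A, X) with payoffs (6, 5).
Now find the simultaneous Nash equilibrium.
Player 1's best replies: W→A; X→D; Y→C; Z→C.
Player 2's best replies: A→X; B→X; C→Y; D→Z.
Only (C, Y) has each player best-responding; Nash payoffs (4, 7).
Sequential outcome (A, X) differs from the Nash profile (C, Y).

no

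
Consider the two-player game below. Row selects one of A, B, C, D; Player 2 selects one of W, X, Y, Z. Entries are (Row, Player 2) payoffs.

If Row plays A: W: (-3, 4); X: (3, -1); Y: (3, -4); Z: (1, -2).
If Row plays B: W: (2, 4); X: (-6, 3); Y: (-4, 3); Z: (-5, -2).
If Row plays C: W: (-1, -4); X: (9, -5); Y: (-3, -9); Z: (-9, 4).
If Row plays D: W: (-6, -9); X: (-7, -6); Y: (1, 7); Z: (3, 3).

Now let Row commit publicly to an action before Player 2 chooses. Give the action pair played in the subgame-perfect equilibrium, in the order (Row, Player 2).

(B, W)

Work backward from Player 2's decision.
- A: Player 2 compares 4, -1, -4, -2 and picks W; Row would get -3.
- B: Player 2 compares 4, 3, 3, -2 and picks W; Row would get 2.
- C: Player 2 compares -4, -5, -9, 4 and picks Z; Row would get -9.
- D: Player 2 compares -9, -6, 7, 3 and picks Y; Row would get 1.
Among -3, 2, -9, 1, the best is 2 at B. Subgame-perfect outcome: (B, W) with payoffs (2, 4).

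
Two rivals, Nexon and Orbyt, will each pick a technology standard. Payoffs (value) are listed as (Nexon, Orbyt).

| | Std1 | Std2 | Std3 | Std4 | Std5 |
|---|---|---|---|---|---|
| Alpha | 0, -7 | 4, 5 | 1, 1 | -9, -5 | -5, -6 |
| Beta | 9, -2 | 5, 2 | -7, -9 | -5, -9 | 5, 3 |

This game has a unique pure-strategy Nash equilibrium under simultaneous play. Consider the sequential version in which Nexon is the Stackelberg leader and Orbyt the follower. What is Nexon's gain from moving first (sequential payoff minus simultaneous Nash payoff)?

0

Orbyt best-responds to each possible Nexon move:
- Alpha → Orbyt plays Std2 (best of -7, 5, 1, -5, -6); Nexon gets 4.
- Beta → Orbyt plays Std5 (best of -2, 2, -9, -9, 3); Nexon gets 5.
Maximizing over 4, 5, Nexon chooses Beta. Subgame-perfect outcome: (Beta, Std5) with payoffs (5, 3).
Now find the simultaneous Nash equilibrium.
Nexon's best replies: Std1→Beta; Std2→Beta; Std3→Alpha; Std4→Beta; Std5→Beta.
Orbyt's best replies: Alpha→Std2; Beta→Std5.
Only (Beta, Std5) has each player best-responding; Nash payoffs (5, 3).
Nexon's commitment gain: 5 − 5 = 0.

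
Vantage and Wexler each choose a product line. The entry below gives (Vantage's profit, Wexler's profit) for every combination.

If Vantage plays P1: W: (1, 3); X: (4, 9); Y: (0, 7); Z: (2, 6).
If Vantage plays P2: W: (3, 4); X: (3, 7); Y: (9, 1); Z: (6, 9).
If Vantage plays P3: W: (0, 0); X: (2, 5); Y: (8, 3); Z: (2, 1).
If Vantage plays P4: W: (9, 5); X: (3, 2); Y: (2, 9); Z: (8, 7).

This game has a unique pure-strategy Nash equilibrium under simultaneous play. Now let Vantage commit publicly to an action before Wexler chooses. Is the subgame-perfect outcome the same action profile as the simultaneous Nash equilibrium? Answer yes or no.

no

Work backward from Wexler's decision.
- P1 → Wexler plays X (best of 3, 9, 7, 6); Vantage gets 4.
- P2 → Wexler plays Z (best of 4, 7, 1, 9); Vantage gets 6.
- P3 → Wexler plays X (best of 0, 5, 3, 1); Vantage gets 2.
- P4 → Wexler plays Y (best of 5, 2, 9, 7); Vantage gets 2.
Among 4, 6, 2, 2, the best is 6 at P2. Subgame-perfect outcome: (P2, Z) with payoffs (6, 9).
Under simultaneous play:
Vantage's best replies: W→P4; X→P1; Y→P2; Z→P4.
Wexler's best replies: P1→X; P2→Z; P3→X; P4→Y.
Only (P1, X) has each player best-responding; Nash payoffs (4, 9).
Sequential outcome (P2, Z) differs from the Nash profile (P1, X).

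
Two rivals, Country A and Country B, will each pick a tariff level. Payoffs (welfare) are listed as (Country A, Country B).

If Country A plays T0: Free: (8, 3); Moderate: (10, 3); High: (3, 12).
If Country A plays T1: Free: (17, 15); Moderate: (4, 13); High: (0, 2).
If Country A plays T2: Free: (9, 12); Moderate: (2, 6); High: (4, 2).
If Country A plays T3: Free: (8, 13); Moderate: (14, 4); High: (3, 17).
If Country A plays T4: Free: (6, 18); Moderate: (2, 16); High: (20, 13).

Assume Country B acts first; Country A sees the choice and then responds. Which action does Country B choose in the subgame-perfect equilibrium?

Free

Country A best-responds to each possible Country B move:
- Free: BR = T1, leader payoff 15.
- Moderate: BR = T3, leader payoff 4.
- High: BR = T4, leader payoff 13.
Country B's induced payoffs are 15, 4, 13, so Country B commits to Free. Subgame-perfect outcome: (T1, Free) with payoffs (17, 15).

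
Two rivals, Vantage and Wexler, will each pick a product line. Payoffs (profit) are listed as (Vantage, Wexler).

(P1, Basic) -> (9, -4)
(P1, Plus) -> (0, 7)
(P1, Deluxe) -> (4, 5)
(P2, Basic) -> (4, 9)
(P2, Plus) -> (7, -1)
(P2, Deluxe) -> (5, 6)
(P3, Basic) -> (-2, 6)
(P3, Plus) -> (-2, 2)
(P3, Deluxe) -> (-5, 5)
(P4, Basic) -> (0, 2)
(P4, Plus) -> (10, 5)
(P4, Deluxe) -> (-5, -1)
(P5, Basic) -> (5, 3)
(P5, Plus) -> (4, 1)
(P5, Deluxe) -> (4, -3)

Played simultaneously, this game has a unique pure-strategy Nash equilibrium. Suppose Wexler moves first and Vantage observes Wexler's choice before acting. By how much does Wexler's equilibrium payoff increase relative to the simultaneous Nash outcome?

Vantage best-responds to each possible Wexler move:
- Basic → Vantage plays P1 (best of 9, 4, -2, 0, 5); Wexler gets -4.
- Plus → Vantage plays P4 (best of 0, 7, -2, 10, 4); Wexler gets 5.
- Deluxe → Vantage plays P2 (best of 4, 5, -5, -5, 4); Wexler gets 6.
Maximizing over -4, 5, 6, Wexler chooses Deluxe. Subgame-perfect outcome: (P2, Deluxe) with payoffs (5, 6).
For the simultaneous game, intersect best replies.
Vantage's best replies: Basic→P1; Plus→P4; Deluxe→P2.
Wexler's best replies: P1→Plus; P2→Basic; P3→Basic; P4→Plus; P5→Basic.
Only (P4, Plus) has each player best-responding; Nash payoffs (10, 5).
Wexler's commitment gain: 6 − 5 = 1.

1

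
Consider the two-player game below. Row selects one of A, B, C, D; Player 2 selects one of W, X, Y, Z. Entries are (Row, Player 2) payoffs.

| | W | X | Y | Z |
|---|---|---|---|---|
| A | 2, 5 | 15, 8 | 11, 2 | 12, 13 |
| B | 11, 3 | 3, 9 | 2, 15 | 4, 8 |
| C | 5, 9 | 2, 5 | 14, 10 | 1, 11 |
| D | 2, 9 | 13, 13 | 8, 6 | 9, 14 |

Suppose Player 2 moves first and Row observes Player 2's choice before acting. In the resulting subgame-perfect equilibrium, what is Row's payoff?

Solve by backward induction (Player 2 leads).
- W: Row compares 2, 11, 5, 2 and picks B; Player 2 would get 3.
- X: Row compares 15, 3, 2, 13 and picks A; Player 2 would get 8.
- Y: Row compares 11, 2, 14, 8 and picks C; Player 2 would get 10.
- Z: Row compares 12, 4, 1, 9 and picks A; Player 2 would get 13.
Player 2's induced payoffs are 3, 8, 10, 13, so Player 2 commits to Z. Subgame-perfect outcome: (A, Z) with payoffs (12, 13).

12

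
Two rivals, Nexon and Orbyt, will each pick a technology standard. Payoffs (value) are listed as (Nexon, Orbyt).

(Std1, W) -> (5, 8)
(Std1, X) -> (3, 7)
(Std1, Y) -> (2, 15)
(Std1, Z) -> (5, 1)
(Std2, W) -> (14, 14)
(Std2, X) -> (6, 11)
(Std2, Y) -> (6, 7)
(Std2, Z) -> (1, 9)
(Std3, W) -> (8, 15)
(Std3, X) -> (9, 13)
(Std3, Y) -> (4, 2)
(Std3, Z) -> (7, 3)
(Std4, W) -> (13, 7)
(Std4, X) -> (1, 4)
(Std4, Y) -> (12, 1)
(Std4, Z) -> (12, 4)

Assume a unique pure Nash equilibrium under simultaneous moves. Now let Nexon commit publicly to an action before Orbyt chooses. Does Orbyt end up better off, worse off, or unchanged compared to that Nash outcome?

unchanged

Orbyt best-responds to each possible Nexon move:
- Std1 → Orbyt plays Y (best of 8, 7, 15, 1); Nexon gets 2.
- Std2 → Orbyt plays W (best of 14, 11, 7, 9); Nexon gets 14.
- Std3 → Orbyt plays W (best of 15, 13, 2, 3); Nexon gets 8.
- Std4 → Orbyt plays W (best of 7, 4, 1, 4); Nexon gets 13.
Maximizing over 2, 14, 8, 13, Nexon chooses Std2. Subgame-perfect outcome: (Std2, W) with payoffs (14, 14).
Under simultaneous play:
Nexon's best replies: W→Std2; X→Std3; Y→Std4; Z→Std4.
Orbyt's best replies: Std1→Y; Std2→W; Std3→W; Std4→W.
Only (Std2, W) has each player best-responding; Nash payoffs (14, 14).
Orbyt earns 14 sequentially versus 14 at the Nash outcome: unchanged.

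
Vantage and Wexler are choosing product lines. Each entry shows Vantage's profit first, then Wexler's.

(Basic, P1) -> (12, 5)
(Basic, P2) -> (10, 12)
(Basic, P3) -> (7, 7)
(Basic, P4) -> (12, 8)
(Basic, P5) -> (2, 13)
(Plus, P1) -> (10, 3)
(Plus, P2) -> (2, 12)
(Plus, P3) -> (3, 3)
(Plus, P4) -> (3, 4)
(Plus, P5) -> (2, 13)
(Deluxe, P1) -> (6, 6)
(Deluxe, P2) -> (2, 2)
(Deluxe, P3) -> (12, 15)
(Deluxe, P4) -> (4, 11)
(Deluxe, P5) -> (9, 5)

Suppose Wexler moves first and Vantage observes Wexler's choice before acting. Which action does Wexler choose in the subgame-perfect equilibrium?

Backward induction with Wexler moving first.
- P1 → Vantage plays Basic (best of 12, 10, 6); Wexler gets 5.
- P2 → Vantage plays Basic (best of 10, 2, 2); Wexler gets 12.
- P3 → Vantage plays Deluxe (best of 7, 3, 12); Wexler gets 15.
- P4 → Vantage plays Basic (best of 12, 3, 4); Wexler gets 8.
- P5 → Vantage plays Deluxe (best of 2, 2, 9); Wexler gets 5.
Maximizing over 5, 12, 15, 8, 5, Wexler chooses P3. Subgame-perfect outcome: (Deluxe, P3) with payoffs (12, 15).

P3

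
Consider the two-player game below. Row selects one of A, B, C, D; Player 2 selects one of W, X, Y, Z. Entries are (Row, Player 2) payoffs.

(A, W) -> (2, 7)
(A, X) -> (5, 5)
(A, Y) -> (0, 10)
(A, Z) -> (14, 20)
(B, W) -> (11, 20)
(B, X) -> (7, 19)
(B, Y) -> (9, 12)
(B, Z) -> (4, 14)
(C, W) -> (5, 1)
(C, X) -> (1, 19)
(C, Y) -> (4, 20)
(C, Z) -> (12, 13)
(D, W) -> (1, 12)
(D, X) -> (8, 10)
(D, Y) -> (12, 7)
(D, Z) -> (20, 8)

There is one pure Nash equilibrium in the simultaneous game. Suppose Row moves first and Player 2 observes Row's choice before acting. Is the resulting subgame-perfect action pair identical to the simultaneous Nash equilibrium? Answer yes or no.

no

Solve by backward induction (Row leads).
- A: Player 2 compares 7, 5, 10, 20 and picks Z; Row would get 14.
- B: Player 2 compares 20, 19, 12, 14 and picks W; Row would get 11.
- C: Player 2 compares 1, 19, 20, 13 and picks Y; Row would get 4.
- D: Player 2 compares 12, 10, 7, 8 and picks W; Row would get 1.
Among 14, 11, 4, 1, the best is 14 at A. Subgame-perfect outcome: (A, Z) with payoffs (14, 20).
Now find the simultaneous Nash equilibrium.
Row's best replies: W→B; X→D; Y→D; Z→D.
Player 2's best replies: A→Z; B→W; C→Y; D→W.
The unique mutual best reply is (B, W), giving (11, 20).
Sequential outcome (A, Z) differs from the Nash profile (B, W).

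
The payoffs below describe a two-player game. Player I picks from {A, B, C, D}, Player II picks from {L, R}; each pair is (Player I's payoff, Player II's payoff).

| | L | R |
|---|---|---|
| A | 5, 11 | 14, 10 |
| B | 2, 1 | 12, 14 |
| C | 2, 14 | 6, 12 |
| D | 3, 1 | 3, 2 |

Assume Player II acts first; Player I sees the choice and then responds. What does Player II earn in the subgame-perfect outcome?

11

Player I best-responds to each possible Player II move:
- L: Player I compares 5, 2, 2, 3 and picks A; Player II would get 11.
- R: Player I compares 14, 12, 6, 3 and picks A; Player II would get 10.
Player II's induced payoffs are 11, 10, so Player II commits to L. Subgame-perfect outcome: (A, L) with payoffs (5, 11).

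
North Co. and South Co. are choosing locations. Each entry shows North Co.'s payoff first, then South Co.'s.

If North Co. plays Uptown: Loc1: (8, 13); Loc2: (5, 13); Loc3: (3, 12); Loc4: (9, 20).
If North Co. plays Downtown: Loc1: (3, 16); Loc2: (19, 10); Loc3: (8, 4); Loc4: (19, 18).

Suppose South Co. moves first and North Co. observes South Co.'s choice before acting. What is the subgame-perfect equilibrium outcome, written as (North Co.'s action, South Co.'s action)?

Solve by backward induction (South Co. leads).
- Loc1 → North Co. plays Uptown (best of 8, 3); South Co. gets 13.
- Loc2 → North Co. plays Downtown (best of 5, 19); South Co. gets 10.
- Loc3 → North Co. plays Downtown (best of 3, 8); South Co. gets 4.
- Loc4 → North Co. plays Downtown (best of 9, 19); South Co. gets 18.
South Co.'s induced payoffs are 13, 10, 4, 18, so South Co. commits to Loc4. Subgame-perfect outcome: (Downtown, Loc4) with payoffs (19, 18).

(Downtown, Loc4)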